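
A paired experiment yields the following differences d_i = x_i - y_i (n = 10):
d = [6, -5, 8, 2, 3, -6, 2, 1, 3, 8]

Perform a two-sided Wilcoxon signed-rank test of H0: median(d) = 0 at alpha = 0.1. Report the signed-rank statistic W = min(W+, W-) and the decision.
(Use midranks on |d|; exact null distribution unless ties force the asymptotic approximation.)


Step 1: Drop any zero differences (none here) and take |d_i|.
|d| = [6, 5, 8, 2, 3, 6, 2, 1, 3, 8]
Step 2: Midrank |d_i| (ties get averaged ranks).
ranks: |6|->7.5, |5|->6, |8|->9.5, |2|->2.5, |3|->4.5, |6|->7.5, |2|->2.5, |1|->1, |3|->4.5, |8|->9.5
Step 3: Attach original signs; sum ranks with positive sign and with negative sign.
W+ = 7.5 + 9.5 + 2.5 + 4.5 + 2.5 + 1 + 4.5 + 9.5 = 41.5
W- = 6 + 7.5 = 13.5
(Check: W+ + W- = 55 should equal n(n+1)/2 = 55.)
Step 4: Test statistic W = min(W+, W-) = 13.5.
Step 5: Ties in |d|, so use the tie-corrected normal approximation.
        E[W] = n(n+1)/4 = 10*11/4 = 27.5.
        Tie groups: |d|=2 (t=2), |d|=3 (t=2), |d|=6 (t=2), |d|=8 (t=2); sum(t^3 - t) = 24.
        Var[W] = n(n+1)(2n+1)/24 - sum(t^3-t)/48 = 2310/24 - 24/48 = 95.75.
        z = (W - E[W]) / sqrt(Var[W]) = (13.5 - 27.5) / 9.7852 = -1.4307.
        Two-sided p = 2*Phi(z) = 0.152507.
Step 6: alpha = 0.1. fail to reject H0.

W+ = 41.5, W- = 13.5, W = min = 13.5, p = 0.152507, fail to reject H0.


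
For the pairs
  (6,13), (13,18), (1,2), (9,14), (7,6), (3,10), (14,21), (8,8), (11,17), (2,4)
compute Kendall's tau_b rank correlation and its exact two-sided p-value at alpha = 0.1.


Step 1: Enumerate the 45 unordered pairs (i,j) with i<j and classify each by sign(x_j-x_i) * sign(y_j-y_i).
  (1,2):dx=+7,dy=+5->C; (1,3):dx=-5,dy=-11->C; (1,4):dx=+3,dy=+1->C; (1,5):dx=+1,dy=-7->D
  (1,6):dx=-3,dy=-3->C; (1,7):dx=+8,dy=+8->C; (1,8):dx=+2,dy=-5->D; (1,9):dx=+5,dy=+4->C
  (1,10):dx=-4,dy=-9->C; (2,3):dx=-12,dy=-16->C; (2,4):dx=-4,dy=-4->C; (2,5):dx=-6,dy=-12->C
  (2,6):dx=-10,dy=-8->C; (2,7):dx=+1,dy=+3->C; (2,8):dx=-5,dy=-10->C; (2,9):dx=-2,dy=-1->C
  (2,10):dx=-11,dy=-14->C; (3,4):dx=+8,dy=+12->C; (3,5):dx=+6,dy=+4->C; (3,6):dx=+2,dy=+8->C
  (3,7):dx=+13,dy=+19->C; (3,8):dx=+7,dy=+6->C; (3,9):dx=+10,dy=+15->C; (3,10):dx=+1,dy=+2->C
  (4,5):dx=-2,dy=-8->C; (4,6):dx=-6,dy=-4->C; (4,7):dx=+5,dy=+7->C; (4,8):dx=-1,dy=-6->C
  (4,9):dx=+2,dy=+3->C; (4,10):dx=-7,dy=-10->C; (5,6):dx=-4,dy=+4->D; (5,7):dx=+7,dy=+15->C
  (5,8):dx=+1,dy=+2->C; (5,9):dx=+4,dy=+11->C; (5,10):dx=-5,dy=-2->C; (6,7):dx=+11,dy=+11->C
  (6,8):dx=+5,dy=-2->D; (6,9):dx=+8,dy=+7->C; (6,10):dx=-1,dy=-6->C; (7,8):dx=-6,dy=-13->C
  (7,9):dx=-3,dy=-4->C; (7,10):dx=-12,dy=-17->C; (8,9):dx=+3,dy=+9->C; (8,10):dx=-6,dy=-4->C
  (9,10):dx=-9,dy=-13->C
Step 2: C = 41, D = 4, total pairs = 45.
Step 3: tau = (C - D)/(n(n-1)/2) = (41 - 4)/45 = 0.822222.
Step 4: Exact two-sided p-value (enumerate n! = 3628800 permutations of y under H0): p = 0.000358.
Step 5: alpha = 0.1. reject H0.

tau_b = 0.8222 (C=41, D=4), p = 0.000358, reject H0.


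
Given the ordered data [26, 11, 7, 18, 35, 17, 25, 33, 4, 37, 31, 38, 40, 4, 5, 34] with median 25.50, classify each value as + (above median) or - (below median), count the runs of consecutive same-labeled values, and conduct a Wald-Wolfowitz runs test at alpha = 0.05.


Step 1: Compute median = 25.50; label A = above, B = below.
Labels in order: ABBBABBABAAAABBA  (n_A = 8, n_B = 8)
Step 2: Count runs R = 9.
Step 3: Under H0 (random ordering), E[R] = 2*n_A*n_B/(n_A+n_B) + 1 = 2*8*8/16 + 1 = 9.0000.
        Var[R] = 2*n_A*n_B*(2*n_A*n_B - n_A - n_B) / ((n_A+n_B)^2 * (n_A+n_B-1)) = 14336/3840 = 3.7333.
        SD[R] = 1.9322.
Step 4: R = E[R], so z = 0 with no continuity correction.
Step 5: Two-sided p-value via normal approximation = 2*(1 - Phi(|z|)) = 1.000000.
Step 6: alpha = 0.05. fail to reject H0.

R = 9, z = 0.0000, p = 1.000000, fail to reject H0.


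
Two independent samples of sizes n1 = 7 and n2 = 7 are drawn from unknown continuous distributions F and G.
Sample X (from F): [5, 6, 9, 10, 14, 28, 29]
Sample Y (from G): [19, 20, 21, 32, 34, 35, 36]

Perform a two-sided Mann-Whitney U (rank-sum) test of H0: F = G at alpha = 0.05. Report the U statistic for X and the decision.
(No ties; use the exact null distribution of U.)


Step 1: Combine and sort all 14 observations; assign midranks.
sorted (value, group): (5,X), (6,X), (9,X), (10,X), (14,X), (19,Y), (20,Y), (21,Y), (28,X), (29,X), (32,Y), (34,Y), (35,Y), (36,Y)
ranks: 5->1, 6->2, 9->3, 10->4, 14->5, 19->6, 20->7, 21->8, 28->9, 29->10, 32->11, 34->12, 35->13, 36->14
Step 2: Rank sum for X: R1 = 1 + 2 + 3 + 4 + 5 + 9 + 10 = 34.
Step 3: U_X = R1 - n1(n1+1)/2 = 34 - 7*8/2 = 34 - 28 = 6.
       U_Y = n1*n2 - U_X = 49 - 6 = 43.
Step 4: No ties, so the exact null distribution of U (based on enumerating the C(14,7) = 3432 equally likely rank assignments) gives the two-sided p-value.
Step 5: p-value = 0.017483; compare to alpha = 0.05. reject H0.

U_X = 6, p = 0.017483, reject H0 at alpha = 0.05.


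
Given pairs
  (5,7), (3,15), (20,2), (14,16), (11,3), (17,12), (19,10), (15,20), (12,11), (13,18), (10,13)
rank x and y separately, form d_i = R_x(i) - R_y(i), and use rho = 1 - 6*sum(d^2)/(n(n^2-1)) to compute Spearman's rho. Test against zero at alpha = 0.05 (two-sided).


Step 1: Rank x and y separately (midranks; no ties here).
rank(x): 5->2, 3->1, 20->11, 14->7, 11->4, 17->9, 19->10, 15->8, 12->5, 13->6, 10->3
rank(y): 7->3, 15->8, 2->1, 16->9, 3->2, 12->6, 10->4, 20->11, 11->5, 18->10, 13->7
Step 2: d_i = R_x(i) - R_y(i); compute d_i^2.
  (2-3)^2=1, (1-8)^2=49, (11-1)^2=100, (7-9)^2=4, (4-2)^2=4, (9-6)^2=9, (10-4)^2=36, (8-11)^2=9, (5-5)^2=0, (6-10)^2=16, (3-7)^2=16
sum(d^2) = 244.
Step 3: rho = 1 - 6*244 / (11*(11^2 - 1)) = 1 - 1464/1320 = -0.109091.
Step 4: Under H0, t = rho * sqrt((n-2)/(1-rho^2)) = -0.3292 ~ t(9).
Step 5: Two-sided p-value from the t-distribution with 9 df = 0.749509.
Step 6: alpha = 0.05. fail to reject H0.

rho = -0.1091, p = 0.749509, fail to reject H0 at alpha = 0.05.


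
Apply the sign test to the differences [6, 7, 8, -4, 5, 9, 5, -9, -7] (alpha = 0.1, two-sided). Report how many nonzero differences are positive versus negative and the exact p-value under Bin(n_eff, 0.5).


Step 1: Discard zero differences. Original n = 9; n_eff = number of nonzero differences = 9.
Nonzero differences (with sign): +6, +7, +8, -4, +5, +9, +5, -9, -7
Step 2: Count signs: positive = 6, negative = 3.
Step 3: Under H0: P(positive) = 0.5, so the number of positives S ~ Bin(9, 0.5).
Step 4: Two-sided exact p-value = sum of Bin(9,0.5) probabilities at or below the observed probability = 0.507812.
Step 5: alpha = 0.1. fail to reject H0.

n_eff = 9, pos = 6, neg = 3, p = 0.507812, fail to reject H0.


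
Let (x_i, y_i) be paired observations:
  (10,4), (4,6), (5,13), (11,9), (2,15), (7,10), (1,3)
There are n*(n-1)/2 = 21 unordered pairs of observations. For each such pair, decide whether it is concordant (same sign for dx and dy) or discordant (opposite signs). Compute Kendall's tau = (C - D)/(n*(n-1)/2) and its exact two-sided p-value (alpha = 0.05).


Step 1: Enumerate the 21 unordered pairs (i,j) with i<j and classify each by sign(x_j-x_i) * sign(y_j-y_i).
  (1,2):dx=-6,dy=+2->D; (1,3):dx=-5,dy=+9->D; (1,4):dx=+1,dy=+5->C; (1,5):dx=-8,dy=+11->D
  (1,6):dx=-3,dy=+6->D; (1,7):dx=-9,dy=-1->C; (2,3):dx=+1,dy=+7->C; (2,4):dx=+7,dy=+3->C
  (2,5):dx=-2,dy=+9->D; (2,6):dx=+3,dy=+4->C; (2,7):dx=-3,dy=-3->C; (3,4):dx=+6,dy=-4->D
  (3,5):dx=-3,dy=+2->D; (3,6):dx=+2,dy=-3->D; (3,7):dx=-4,dy=-10->C; (4,5):dx=-9,dy=+6->D
  (4,6):dx=-4,dy=+1->D; (4,7):dx=-10,dy=-6->C; (5,6):dx=+5,dy=-5->D; (5,7):dx=-1,dy=-12->C
  (6,7):dx=-6,dy=-7->C
Step 2: C = 10, D = 11, total pairs = 21.
Step 3: tau = (C - D)/(n(n-1)/2) = (10 - 11)/21 = -0.047619.
Step 4: Exact two-sided p-value (enumerate n! = 5040 permutations of y under H0): p = 1.000000.
Step 5: alpha = 0.05. fail to reject H0.

tau_b = -0.0476 (C=10, D=11), p = 1.000000, fail to reject H0.


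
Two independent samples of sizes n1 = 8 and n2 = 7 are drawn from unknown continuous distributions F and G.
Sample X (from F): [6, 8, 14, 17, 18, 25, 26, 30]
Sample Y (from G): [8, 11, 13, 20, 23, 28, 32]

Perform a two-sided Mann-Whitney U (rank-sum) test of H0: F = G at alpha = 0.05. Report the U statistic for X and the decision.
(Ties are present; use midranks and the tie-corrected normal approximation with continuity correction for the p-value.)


Step 1: Combine and sort all 15 observations; assign midranks.
sorted (value, group): (6,X), (8,X), (8,Y), (11,Y), (13,Y), (14,X), (17,X), (18,X), (20,Y), (23,Y), (25,X), (26,X), (28,Y), (30,X), (32,Y)
ranks: 6->1, 8->2.5, 8->2.5, 11->4, 13->5, 14->6, 17->7, 18->8, 20->9, 23->10, 25->11, 26->12, 28->13, 30->14, 32->15
Step 2: Rank sum for X: R1 = 1 + 2.5 + 6 + 7 + 8 + 11 + 12 + 14 = 61.5.
Step 3: U_X = R1 - n1(n1+1)/2 = 61.5 - 8*9/2 = 61.5 - 36 = 25.5.
       U_Y = n1*n2 - U_X = 56 - 25.5 = 30.5.
Step 4: Ties are present, so use the tie-corrected normal approximation (with continuity correction) for the p-value.
Step 5: p-value = 0.816801; compare to alpha = 0.05. fail to reject H0.

U_X = 25.5, p = 0.816801, fail to reject H0 at alpha = 0.05.


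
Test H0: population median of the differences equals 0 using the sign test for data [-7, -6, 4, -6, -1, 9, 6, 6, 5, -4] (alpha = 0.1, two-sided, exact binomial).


Step 1: Discard zero differences. Original n = 10; n_eff = number of nonzero differences = 10.
Nonzero differences (with sign): -7, -6, +4, -6, -1, +9, +6, +6, +5, -4
Step 2: Count signs: positive = 5, negative = 5.
Step 3: Under H0: P(positive) = 0.5, so the number of positives S ~ Bin(10, 0.5).
Step 4: Two-sided exact p-value = sum of Bin(10,0.5) probabilities at or below the observed probability = 1.000000.
Step 5: alpha = 0.1. fail to reject H0.

n_eff = 10, pos = 5, neg = 5, p = 1.000000, fail to reject H0.


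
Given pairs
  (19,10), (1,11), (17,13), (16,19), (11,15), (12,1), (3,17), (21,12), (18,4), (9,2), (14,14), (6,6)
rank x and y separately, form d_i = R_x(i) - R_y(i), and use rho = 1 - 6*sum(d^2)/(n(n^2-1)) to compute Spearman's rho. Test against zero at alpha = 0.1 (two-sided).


Step 1: Rank x and y separately (midranks; no ties here).
rank(x): 19->11, 1->1, 17->9, 16->8, 11->5, 12->6, 3->2, 21->12, 18->10, 9->4, 14->7, 6->3
rank(y): 10->5, 11->6, 13->8, 19->12, 15->10, 1->1, 17->11, 12->7, 4->3, 2->2, 14->9, 6->4
Step 2: d_i = R_x(i) - R_y(i); compute d_i^2.
  (11-5)^2=36, (1-6)^2=25, (9-8)^2=1, (8-12)^2=16, (5-10)^2=25, (6-1)^2=25, (2-11)^2=81, (12-7)^2=25, (10-3)^2=49, (4-2)^2=4, (7-9)^2=4, (3-4)^2=1
sum(d^2) = 292.
Step 3: rho = 1 - 6*292 / (12*(12^2 - 1)) = 1 - 1752/1716 = -0.020979.
Step 4: Under H0, t = rho * sqrt((n-2)/(1-rho^2)) = -0.0664 ~ t(10).
Step 5: Two-sided p-value from the t-distribution with 10 df = 0.948402.
Step 6: alpha = 0.1. fail to reject H0.

rho = -0.0210, p = 0.948402, fail to reject H0 at alpha = 0.1.


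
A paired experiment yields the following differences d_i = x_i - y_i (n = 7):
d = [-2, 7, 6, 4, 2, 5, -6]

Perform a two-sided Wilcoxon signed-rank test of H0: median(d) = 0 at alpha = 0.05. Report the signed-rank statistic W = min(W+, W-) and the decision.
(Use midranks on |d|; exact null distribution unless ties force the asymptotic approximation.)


Step 1: Drop any zero differences (none here) and take |d_i|.
|d| = [2, 7, 6, 4, 2, 5, 6]
Step 2: Midrank |d_i| (ties get averaged ranks).
ranks: |2|->1.5, |7|->7, |6|->5.5, |4|->3, |2|->1.5, |5|->4, |6|->5.5
Step 3: Attach original signs; sum ranks with positive sign and with negative sign.
W+ = 7 + 5.5 + 3 + 1.5 + 4 = 21
W- = 1.5 + 5.5 = 7
(Check: W+ + W- = 28 should equal n(n+1)/2 = 28.)
Step 4: Test statistic W = min(W+, W-) = 7.
Step 5: Ties in |d|, so use the tie-corrected normal approximation.
        E[W] = n(n+1)/4 = 7*8/4 = 14.
        Tie groups: |d|=2 (t=2), |d|=6 (t=2); sum(t^3 - t) = 12.
        Var[W] = n(n+1)(2n+1)/24 - sum(t^3-t)/48 = 840/24 - 12/48 = 34.75.
        z = (W - E[W]) / sqrt(Var[W]) = (7 - 14) / 5.8949 = -1.1875.
        Two-sided p = 2*Phi(z) = 0.235044.
Step 6: alpha = 0.05. fail to reject H0.

W+ = 21, W- = 7, W = min = 7, p = 0.235044, fail to reject H0.


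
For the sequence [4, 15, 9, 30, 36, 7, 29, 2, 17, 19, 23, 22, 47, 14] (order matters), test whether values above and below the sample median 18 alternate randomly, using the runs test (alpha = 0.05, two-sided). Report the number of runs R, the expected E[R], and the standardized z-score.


Step 1: Compute median = 18; label A = above, B = below.
Labels in order: BBBAABABBAAAAB  (n_A = 7, n_B = 7)
Step 2: Count runs R = 7.
Step 3: Under H0 (random ordering), E[R] = 2*n_A*n_B/(n_A+n_B) + 1 = 2*7*7/14 + 1 = 8.0000.
        Var[R] = 2*n_A*n_B*(2*n_A*n_B - n_A - n_B) / ((n_A+n_B)^2 * (n_A+n_B-1)) = 8232/2548 = 3.2308.
        SD[R] = 1.7974.
Step 4: Continuity-corrected z = (R + 0.5 - E[R]) / SD[R] = (7 + 0.5 - 8.0000) / 1.7974 = -0.2782.
Step 5: Two-sided p-value via normal approximation = 2*(1 - Phi(|z|)) = 0.780879.
Step 6: alpha = 0.05. fail to reject H0.

R = 7, z = -0.2782, p = 0.780879, fail to reject H0.


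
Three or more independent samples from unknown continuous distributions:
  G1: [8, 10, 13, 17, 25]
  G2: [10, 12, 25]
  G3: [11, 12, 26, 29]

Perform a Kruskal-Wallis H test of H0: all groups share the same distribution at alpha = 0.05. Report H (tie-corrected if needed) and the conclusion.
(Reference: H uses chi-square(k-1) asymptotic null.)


Step 1: Combine all N = 12 observations and assign midranks.
sorted (value, group, rank): (8,G1,1), (10,G1,2.5), (10,G2,2.5), (11,G3,4), (12,G2,5.5), (12,G3,5.5), (13,G1,7), (17,G1,8), (25,G1,9.5), (25,G2,9.5), (26,G3,11), (29,G3,12)
Step 2: Sum ranks within each group.
R_1 = 28 (n_1 = 5)
R_2 = 17.5 (n_2 = 3)
R_3 = 32.5 (n_3 = 4)
Step 3: H = 12/(N(N+1)) * sum(R_i^2/n_i) - 3(N+1)
     = 12/(12*13) * (28^2/5 + 17.5^2/3 + 32.5^2/4) - 3*13
     = 0.076923 * 522.946 - 39
     = 1.226603.
Step 4: Ties present; correction factor C = 1 - 18/(12^3 - 12) = 0.989510. Corrected H = 1.226603 / 0.989510 = 1.239605.
Step 5: Under H0, H ~ chi^2(2); p-value = 0.538051.
Step 6: alpha = 0.05. fail to reject H0.

H = 1.2396, df = 2, p = 0.538051, fail to reject H0.


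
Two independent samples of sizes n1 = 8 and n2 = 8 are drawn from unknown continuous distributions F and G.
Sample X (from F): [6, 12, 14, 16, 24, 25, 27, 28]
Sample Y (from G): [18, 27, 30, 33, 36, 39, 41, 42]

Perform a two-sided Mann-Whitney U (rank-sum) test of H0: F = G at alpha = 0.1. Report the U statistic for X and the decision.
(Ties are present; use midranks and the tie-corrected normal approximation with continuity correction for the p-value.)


Step 1: Combine and sort all 16 observations; assign midranks.
sorted (value, group): (6,X), (12,X), (14,X), (16,X), (18,Y), (24,X), (25,X), (27,X), (27,Y), (28,X), (30,Y), (33,Y), (36,Y), (39,Y), (41,Y), (42,Y)
ranks: 6->1, 12->2, 14->3, 16->4, 18->5, 24->6, 25->7, 27->8.5, 27->8.5, 28->10, 30->11, 33->12, 36->13, 39->14, 41->15, 42->16
Step 2: Rank sum for X: R1 = 1 + 2 + 3 + 4 + 6 + 7 + 8.5 + 10 = 41.5.
Step 3: U_X = R1 - n1(n1+1)/2 = 41.5 - 8*9/2 = 41.5 - 36 = 5.5.
       U_Y = n1*n2 - U_X = 64 - 5.5 = 58.5.
Step 4: Ties are present, so use the tie-corrected normal approximation (with continuity correction) for the p-value.
Step 5: p-value = 0.006284; compare to alpha = 0.1. reject H0.

U_X = 5.5, p = 0.006284, reject H0 at alpha = 0.1.


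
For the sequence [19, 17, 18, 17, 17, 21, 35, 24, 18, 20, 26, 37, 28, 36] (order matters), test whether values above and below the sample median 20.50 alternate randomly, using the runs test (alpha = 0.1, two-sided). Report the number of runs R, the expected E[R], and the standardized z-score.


Step 1: Compute median = 20.50; label A = above, B = below.
Labels in order: BBBBBAAABBAAAA  (n_A = 7, n_B = 7)
Step 2: Count runs R = 4.
Step 3: Under H0 (random ordering), E[R] = 2*n_A*n_B/(n_A+n_B) + 1 = 2*7*7/14 + 1 = 8.0000.
        Var[R] = 2*n_A*n_B*(2*n_A*n_B - n_A - n_B) / ((n_A+n_B)^2 * (n_A+n_B-1)) = 8232/2548 = 3.2308.
        SD[R] = 1.7974.
Step 4: Continuity-corrected z = (R + 0.5 - E[R]) / SD[R] = (4 + 0.5 - 8.0000) / 1.7974 = -1.9472.
Step 5: Two-sided p-value via normal approximation = 2*(1 - Phi(|z|)) = 0.051508.
Step 6: alpha = 0.1. reject H0.

R = 4, z = -1.9472, p = 0.051508, reject H0.


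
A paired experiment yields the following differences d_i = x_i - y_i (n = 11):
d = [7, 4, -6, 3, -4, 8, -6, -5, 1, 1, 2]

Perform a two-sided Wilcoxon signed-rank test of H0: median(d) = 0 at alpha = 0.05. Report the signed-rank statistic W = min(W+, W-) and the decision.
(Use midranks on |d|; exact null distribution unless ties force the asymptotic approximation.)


Step 1: Drop any zero differences (none here) and take |d_i|.
|d| = [7, 4, 6, 3, 4, 8, 6, 5, 1, 1, 2]
Step 2: Midrank |d_i| (ties get averaged ranks).
ranks: |7|->10, |4|->5.5, |6|->8.5, |3|->4, |4|->5.5, |8|->11, |6|->8.5, |5|->7, |1|->1.5, |1|->1.5, |2|->3
Step 3: Attach original signs; sum ranks with positive sign and with negative sign.
W+ = 10 + 5.5 + 4 + 11 + 1.5 + 1.5 + 3 = 36.5
W- = 8.5 + 5.5 + 8.5 + 7 = 29.5
(Check: W+ + W- = 66 should equal n(n+1)/2 = 66.)
Step 4: Test statistic W = min(W+, W-) = 29.5.
Step 5: Ties in |d|, so use the tie-corrected normal approximation.
        E[W] = n(n+1)/4 = 11*12/4 = 33.
        Tie groups: |d|=1 (t=2), |d|=4 (t=2), |d|=6 (t=2); sum(t^3 - t) = 18.
        Var[W] = n(n+1)(2n+1)/24 - sum(t^3-t)/48 = 3036/24 - 18/48 = 126.125.
        z = (W - E[W]) / sqrt(Var[W]) = (29.5 - 33) / 11.2305 = -0.3117.
        Two-sided p = 2*Phi(z) = 0.755306.
Step 6: alpha = 0.05. fail to reject H0.

W+ = 36.5, W- = 29.5, W = min = 29.5, p = 0.755306, fail to reject H0.


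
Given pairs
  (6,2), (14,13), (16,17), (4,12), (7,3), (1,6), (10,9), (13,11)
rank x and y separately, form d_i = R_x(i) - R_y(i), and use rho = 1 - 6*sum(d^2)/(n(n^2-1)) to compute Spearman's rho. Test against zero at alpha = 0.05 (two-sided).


Step 1: Rank x and y separately (midranks; no ties here).
rank(x): 6->3, 14->7, 16->8, 4->2, 7->4, 1->1, 10->5, 13->6
rank(y): 2->1, 13->7, 17->8, 12->6, 3->2, 6->3, 9->4, 11->5
Step 2: d_i = R_x(i) - R_y(i); compute d_i^2.
  (3-1)^2=4, (7-7)^2=0, (8-8)^2=0, (2-6)^2=16, (4-2)^2=4, (1-3)^2=4, (5-4)^2=1, (6-5)^2=1
sum(d^2) = 30.
Step 3: rho = 1 - 6*30 / (8*(8^2 - 1)) = 1 - 180/504 = 0.642857.
Step 4: Under H0, t = rho * sqrt((n-2)/(1-rho^2)) = 2.0557 ~ t(6).
Step 5: Two-sided p-value from the t-distribution with 6 df = 0.085559.
Step 6: alpha = 0.05. fail to reject H0.

rho = 0.6429, p = 0.085559, fail to reject H0 at alpha = 0.05.


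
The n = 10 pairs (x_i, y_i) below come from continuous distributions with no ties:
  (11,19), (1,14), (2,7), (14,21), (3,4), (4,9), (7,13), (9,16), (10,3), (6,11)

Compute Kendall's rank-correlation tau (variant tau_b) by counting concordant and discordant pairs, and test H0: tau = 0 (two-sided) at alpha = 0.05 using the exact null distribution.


Step 1: Enumerate the 45 unordered pairs (i,j) with i<j and classify each by sign(x_j-x_i) * sign(y_j-y_i).
  (1,2):dx=-10,dy=-5->C; (1,3):dx=-9,dy=-12->C; (1,4):dx=+3,dy=+2->C; (1,5):dx=-8,dy=-15->C
  (1,6):dx=-7,dy=-10->C; (1,7):dx=-4,dy=-6->C; (1,8):dx=-2,dy=-3->C; (1,9):dx=-1,dy=-16->C
  (1,10):dx=-5,dy=-8->C; (2,3):dx=+1,dy=-7->D; (2,4):dx=+13,dy=+7->C; (2,5):dx=+2,dy=-10->D
  (2,6):dx=+3,dy=-5->D; (2,7):dx=+6,dy=-1->D; (2,8):dx=+8,dy=+2->C; (2,9):dx=+9,dy=-11->D
  (2,10):dx=+5,dy=-3->D; (3,4):dx=+12,dy=+14->C; (3,5):dx=+1,dy=-3->D; (3,6):dx=+2,dy=+2->C
  (3,7):dx=+5,dy=+6->C; (3,8):dx=+7,dy=+9->C; (3,9):dx=+8,dy=-4->D; (3,10):dx=+4,dy=+4->C
  (4,5):dx=-11,dy=-17->C; (4,6):dx=-10,dy=-12->C; (4,7):dx=-7,dy=-8->C; (4,8):dx=-5,dy=-5->C
  (4,9):dx=-4,dy=-18->C; (4,10):dx=-8,dy=-10->C; (5,6):dx=+1,dy=+5->C; (5,7):dx=+4,dy=+9->C
  (5,8):dx=+6,dy=+12->C; (5,9):dx=+7,dy=-1->D; (5,10):dx=+3,dy=+7->C; (6,7):dx=+3,dy=+4->C
  (6,8):dx=+5,dy=+7->C; (6,9):dx=+6,dy=-6->D; (6,10):dx=+2,dy=+2->C; (7,8):dx=+2,dy=+3->C
  (7,9):dx=+3,dy=-10->D; (7,10):dx=-1,dy=-2->C; (8,9):dx=+1,dy=-13->D; (8,10):dx=-3,dy=-5->C
  (9,10):dx=-4,dy=+8->D
Step 2: C = 32, D = 13, total pairs = 45.
Step 3: tau = (C - D)/(n(n-1)/2) = (32 - 13)/45 = 0.422222.
Step 4: Exact two-sided p-value (enumerate n! = 3628800 permutations of y under H0): p = 0.108313.
Step 5: alpha = 0.05. fail to reject H0.

tau_b = 0.4222 (C=32, D=13), p = 0.108313, fail to reject H0.


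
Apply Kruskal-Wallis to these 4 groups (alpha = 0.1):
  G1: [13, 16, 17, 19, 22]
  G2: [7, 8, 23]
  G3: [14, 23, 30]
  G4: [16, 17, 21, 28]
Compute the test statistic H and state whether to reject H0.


Step 1: Combine all N = 15 observations and assign midranks.
sorted (value, group, rank): (7,G2,1), (8,G2,2), (13,G1,3), (14,G3,4), (16,G1,5.5), (16,G4,5.5), (17,G1,7.5), (17,G4,7.5), (19,G1,9), (21,G4,10), (22,G1,11), (23,G2,12.5), (23,G3,12.5), (28,G4,14), (30,G3,15)
Step 2: Sum ranks within each group.
R_1 = 36 (n_1 = 5)
R_2 = 15.5 (n_2 = 3)
R_3 = 31.5 (n_3 = 3)
R_4 = 37 (n_4 = 4)
Step 3: H = 12/(N(N+1)) * sum(R_i^2/n_i) - 3(N+1)
     = 12/(15*16) * (36^2/5 + 15.5^2/3 + 31.5^2/3 + 37^2/4) - 3*16
     = 0.050000 * 1012.28 - 48
     = 2.614167.
Step 4: Ties present; correction factor C = 1 - 18/(15^3 - 15) = 0.994643. Corrected H = 2.614167 / 0.994643 = 2.628247.
Step 5: Under H0, H ~ chi^2(3); p-value = 0.452559.
Step 6: alpha = 0.1. fail to reject H0.

H = 2.6282, df = 3, p = 0.452559, fail to reject H0.


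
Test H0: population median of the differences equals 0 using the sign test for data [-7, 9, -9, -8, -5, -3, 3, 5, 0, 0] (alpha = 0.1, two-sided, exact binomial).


Step 1: Discard zero differences. Original n = 10; n_eff = number of nonzero differences = 8.
Nonzero differences (with sign): -7, +9, -9, -8, -5, -3, +3, +5
Step 2: Count signs: positive = 3, negative = 5.
Step 3: Under H0: P(positive) = 0.5, so the number of positives S ~ Bin(8, 0.5).
Step 4: Two-sided exact p-value = sum of Bin(8,0.5) probabilities at or below the observed probability = 0.726562.
Step 5: alpha = 0.1. fail to reject H0.

n_eff = 8, pos = 3, neg = 5, p = 0.726562, fail to reject H0.


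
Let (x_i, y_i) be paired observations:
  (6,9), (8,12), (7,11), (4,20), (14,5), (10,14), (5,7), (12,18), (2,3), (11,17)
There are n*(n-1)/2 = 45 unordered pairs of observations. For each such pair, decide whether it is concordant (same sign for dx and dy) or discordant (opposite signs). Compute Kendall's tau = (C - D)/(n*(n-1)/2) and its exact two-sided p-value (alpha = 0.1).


Step 1: Enumerate the 45 unordered pairs (i,j) with i<j and classify each by sign(x_j-x_i) * sign(y_j-y_i).
  (1,2):dx=+2,dy=+3->C; (1,3):dx=+1,dy=+2->C; (1,4):dx=-2,dy=+11->D; (1,5):dx=+8,dy=-4->D
  (1,6):dx=+4,dy=+5->C; (1,7):dx=-1,dy=-2->C; (1,8):dx=+6,dy=+9->C; (1,9):dx=-4,dy=-6->C
  (1,10):dx=+5,dy=+8->C; (2,3):dx=-1,dy=-1->C; (2,4):dx=-4,dy=+8->D; (2,5):dx=+6,dy=-7->D
  (2,6):dx=+2,dy=+2->C; (2,7):dx=-3,dy=-5->C; (2,8):dx=+4,dy=+6->C; (2,9):dx=-6,dy=-9->C
  (2,10):dx=+3,dy=+5->C; (3,4):dx=-3,dy=+9->D; (3,5):dx=+7,dy=-6->D; (3,6):dx=+3,dy=+3->C
  (3,7):dx=-2,dy=-4->C; (3,8):dx=+5,dy=+7->C; (3,9):dx=-5,dy=-8->C; (3,10):dx=+4,dy=+6->C
  (4,5):dx=+10,dy=-15->D; (4,6):dx=+6,dy=-6->D; (4,7):dx=+1,dy=-13->D; (4,8):dx=+8,dy=-2->D
  (4,9):dx=-2,dy=-17->C; (4,10):dx=+7,dy=-3->D; (5,6):dx=-4,dy=+9->D; (5,7):dx=-9,dy=+2->D
  (5,8):dx=-2,dy=+13->D; (5,9):dx=-12,dy=-2->C; (5,10):dx=-3,dy=+12->D; (6,7):dx=-5,dy=-7->C
  (6,8):dx=+2,dy=+4->C; (6,9):dx=-8,dy=-11->C; (6,10):dx=+1,dy=+3->C; (7,8):dx=+7,dy=+11->C
  (7,9):dx=-3,dy=-4->C; (7,10):dx=+6,dy=+10->C; (8,9):dx=-10,dy=-15->C; (8,10):dx=-1,dy=-1->C
  (9,10):dx=+9,dy=+14->C
Step 2: C = 30, D = 15, total pairs = 45.
Step 3: tau = (C - D)/(n(n-1)/2) = (30 - 15)/45 = 0.333333.
Step 4: Exact two-sided p-value (enumerate n! = 3628800 permutations of y under H0): p = 0.216373.
Step 5: alpha = 0.1. fail to reject H0.

tau_b = 0.3333 (C=30, D=15), p = 0.216373, fail to reject H0.


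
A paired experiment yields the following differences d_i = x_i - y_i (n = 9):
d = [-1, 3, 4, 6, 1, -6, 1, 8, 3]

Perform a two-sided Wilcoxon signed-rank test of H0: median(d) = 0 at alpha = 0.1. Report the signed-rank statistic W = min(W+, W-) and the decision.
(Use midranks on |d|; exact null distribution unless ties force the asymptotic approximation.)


Step 1: Drop any zero differences (none here) and take |d_i|.
|d| = [1, 3, 4, 6, 1, 6, 1, 8, 3]
Step 2: Midrank |d_i| (ties get averaged ranks).
ranks: |1|->2, |3|->4.5, |4|->6, |6|->7.5, |1|->2, |6|->7.5, |1|->2, |8|->9, |3|->4.5
Step 3: Attach original signs; sum ranks with positive sign and with negative sign.
W+ = 4.5 + 6 + 7.5 + 2 + 2 + 9 + 4.5 = 35.5
W- = 2 + 7.5 = 9.5
(Check: W+ + W- = 45 should equal n(n+1)/2 = 45.)
Step 4: Test statistic W = min(W+, W-) = 9.5.
Step 5: Ties in |d|, so use the tie-corrected normal approximation.
        E[W] = n(n+1)/4 = 9*10/4 = 22.5.
        Tie groups: |d|=1 (t=3), |d|=3 (t=2), |d|=6 (t=2); sum(t^3 - t) = 36.
        Var[W] = n(n+1)(2n+1)/24 - sum(t^3-t)/48 = 1710/24 - 36/48 = 70.5.
        z = (W - E[W]) / sqrt(Var[W]) = (9.5 - 22.5) / 8.3964 = -1.5483.
        Two-sided p = 2*Phi(z) = 0.121556.
Step 6: alpha = 0.1. fail to reject H0.

W+ = 35.5, W- = 9.5, W = min = 9.5, p = 0.121556, fail to reject H0.


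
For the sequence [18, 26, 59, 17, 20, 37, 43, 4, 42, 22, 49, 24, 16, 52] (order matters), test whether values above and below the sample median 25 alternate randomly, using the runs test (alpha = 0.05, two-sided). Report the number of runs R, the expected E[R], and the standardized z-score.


Step 1: Compute median = 25; label A = above, B = below.
Labels in order: BAABBAABABABBA  (n_A = 7, n_B = 7)
Step 2: Count runs R = 10.
Step 3: Under H0 (random ordering), E[R] = 2*n_A*n_B/(n_A+n_B) + 1 = 2*7*7/14 + 1 = 8.0000.
        Var[R] = 2*n_A*n_B*(2*n_A*n_B - n_A - n_B) / ((n_A+n_B)^2 * (n_A+n_B-1)) = 8232/2548 = 3.2308.
        SD[R] = 1.7974.
Step 4: Continuity-corrected z = (R - 0.5 - E[R]) / SD[R] = (10 - 0.5 - 8.0000) / 1.7974 = 0.8345.
Step 5: Two-sided p-value via normal approximation = 2*(1 - Phi(|z|)) = 0.403986.
Step 6: alpha = 0.05. fail to reject H0.

R = 10, z = 0.8345, p = 0.403986, fail to reject H0.


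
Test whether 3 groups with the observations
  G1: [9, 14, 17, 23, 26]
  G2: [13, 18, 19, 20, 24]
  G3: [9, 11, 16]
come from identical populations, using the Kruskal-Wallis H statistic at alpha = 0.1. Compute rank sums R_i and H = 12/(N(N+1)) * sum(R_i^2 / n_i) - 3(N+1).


Step 1: Combine all N = 13 observations and assign midranks.
sorted (value, group, rank): (9,G1,1.5), (9,G3,1.5), (11,G3,3), (13,G2,4), (14,G1,5), (16,G3,6), (17,G1,7), (18,G2,8), (19,G2,9), (20,G2,10), (23,G1,11), (24,G2,12), (26,G1,13)
Step 2: Sum ranks within each group.
R_1 = 37.5 (n_1 = 5)
R_2 = 43 (n_2 = 5)
R_3 = 10.5 (n_3 = 3)
Step 3: H = 12/(N(N+1)) * sum(R_i^2/n_i) - 3(N+1)
     = 12/(13*14) * (37.5^2/5 + 43^2/5 + 10.5^2/3) - 3*14
     = 0.065934 * 687.8 - 42
     = 3.349451.
Step 4: Ties present; correction factor C = 1 - 6/(13^3 - 13) = 0.997253. Corrected H = 3.349451 / 0.997253 = 3.358678.
Step 5: Under H0, H ~ chi^2(2); p-value = 0.186497.
Step 6: alpha = 0.1. fail to reject H0.

H = 3.3587, df = 2, p = 0.186497, fail to reject H0.


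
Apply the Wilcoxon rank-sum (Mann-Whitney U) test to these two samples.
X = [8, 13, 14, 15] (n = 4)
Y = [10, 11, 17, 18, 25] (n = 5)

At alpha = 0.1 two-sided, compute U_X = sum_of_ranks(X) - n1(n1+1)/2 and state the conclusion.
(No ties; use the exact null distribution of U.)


Step 1: Combine and sort all 9 observations; assign midranks.
sorted (value, group): (8,X), (10,Y), (11,Y), (13,X), (14,X), (15,X), (17,Y), (18,Y), (25,Y)
ranks: 8->1, 10->2, 11->3, 13->4, 14->5, 15->6, 17->7, 18->8, 25->9
Step 2: Rank sum for X: R1 = 1 + 4 + 5 + 6 = 16.
Step 3: U_X = R1 - n1(n1+1)/2 = 16 - 4*5/2 = 16 - 10 = 6.
       U_Y = n1*n2 - U_X = 20 - 6 = 14.
Step 4: No ties, so the exact null distribution of U (based on enumerating the C(9,4) = 126 equally likely rank assignments) gives the two-sided p-value.
Step 5: p-value = 0.412698; compare to alpha = 0.1. fail to reject H0.

U_X = 6, p = 0.412698, fail to reject H0 at alpha = 0.1.


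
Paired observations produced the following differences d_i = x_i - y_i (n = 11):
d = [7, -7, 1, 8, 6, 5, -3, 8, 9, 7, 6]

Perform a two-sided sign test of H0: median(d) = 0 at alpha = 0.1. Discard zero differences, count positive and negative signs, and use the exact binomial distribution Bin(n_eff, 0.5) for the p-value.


Step 1: Discard zero differences. Original n = 11; n_eff = number of nonzero differences = 11.
Nonzero differences (with sign): +7, -7, +1, +8, +6, +5, -3, +8, +9, +7, +6
Step 2: Count signs: positive = 9, negative = 2.
Step 3: Under H0: P(positive) = 0.5, so the number of positives S ~ Bin(11, 0.5).
Step 4: Two-sided exact p-value = sum of Bin(11,0.5) probabilities at or below the observed probability = 0.065430.
Step 5: alpha = 0.1. reject H0.

n_eff = 11, pos = 9, neg = 2, p = 0.065430, reject H0.


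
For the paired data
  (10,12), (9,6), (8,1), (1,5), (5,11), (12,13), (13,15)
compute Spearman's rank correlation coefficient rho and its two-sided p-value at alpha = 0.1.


Step 1: Rank x and y separately (midranks; no ties here).
rank(x): 10->5, 9->4, 8->3, 1->1, 5->2, 12->6, 13->7
rank(y): 12->5, 6->3, 1->1, 5->2, 11->4, 13->6, 15->7
Step 2: d_i = R_x(i) - R_y(i); compute d_i^2.
  (5-5)^2=0, (4-3)^2=1, (3-1)^2=4, (1-2)^2=1, (2-4)^2=4, (6-6)^2=0, (7-7)^2=0
sum(d^2) = 10.
Step 3: rho = 1 - 6*10 / (7*(7^2 - 1)) = 1 - 60/336 = 0.821429.
Step 4: Under H0, t = rho * sqrt((n-2)/(1-rho^2)) = 3.2206 ~ t(5).
Step 5: Two-sided p-value from the t-distribution with 5 df = 0.023449.
Step 6: alpha = 0.1. reject H0.

rho = 0.8214, p = 0.023449, reject H0 at alpha = 0.1.


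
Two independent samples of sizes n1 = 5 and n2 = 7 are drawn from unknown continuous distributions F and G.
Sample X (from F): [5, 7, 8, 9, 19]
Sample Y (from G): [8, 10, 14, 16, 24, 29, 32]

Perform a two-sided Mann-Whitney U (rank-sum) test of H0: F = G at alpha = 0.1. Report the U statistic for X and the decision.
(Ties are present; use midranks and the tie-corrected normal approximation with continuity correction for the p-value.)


Step 1: Combine and sort all 12 observations; assign midranks.
sorted (value, group): (5,X), (7,X), (8,X), (8,Y), (9,X), (10,Y), (14,Y), (16,Y), (19,X), (24,Y), (29,Y), (32,Y)
ranks: 5->1, 7->2, 8->3.5, 8->3.5, 9->5, 10->6, 14->7, 16->8, 19->9, 24->10, 29->11, 32->12
Step 2: Rank sum for X: R1 = 1 + 2 + 3.5 + 5 + 9 = 20.5.
Step 3: U_X = R1 - n1(n1+1)/2 = 20.5 - 5*6/2 = 20.5 - 15 = 5.5.
       U_Y = n1*n2 - U_X = 35 - 5.5 = 29.5.
Step 4: Ties are present, so use the tie-corrected normal approximation (with continuity correction) for the p-value.
Step 5: p-value = 0.061363; compare to alpha = 0.1. reject H0.

U_X = 5.5, p = 0.061363, reject H0 at alpha = 0.1.


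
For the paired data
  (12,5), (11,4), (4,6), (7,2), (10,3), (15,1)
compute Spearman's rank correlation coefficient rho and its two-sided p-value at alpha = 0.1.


Step 1: Rank x and y separately (midranks; no ties here).
rank(x): 12->5, 11->4, 4->1, 7->2, 10->3, 15->6
rank(y): 5->5, 4->4, 6->6, 2->2, 3->3, 1->1
Step 2: d_i = R_x(i) - R_y(i); compute d_i^2.
  (5-5)^2=0, (4-4)^2=0, (1-6)^2=25, (2-2)^2=0, (3-3)^2=0, (6-1)^2=25
sum(d^2) = 50.
Step 3: rho = 1 - 6*50 / (6*(6^2 - 1)) = 1 - 300/210 = -0.428571.
Step 4: Under H0, t = rho * sqrt((n-2)/(1-rho^2)) = -0.9487 ~ t(4).
Step 5: Two-sided p-value from the t-distribution with 4 df = 0.396501.
Step 6: alpha = 0.1. fail to reject H0.

rho = -0.4286, p = 0.396501, fail to reject H0 at alpha = 0.1.


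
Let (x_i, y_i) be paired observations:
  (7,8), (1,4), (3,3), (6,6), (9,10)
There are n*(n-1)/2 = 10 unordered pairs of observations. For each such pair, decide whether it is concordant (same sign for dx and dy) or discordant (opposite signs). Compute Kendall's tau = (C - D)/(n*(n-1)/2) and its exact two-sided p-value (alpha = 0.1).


Step 1: Enumerate the 10 unordered pairs (i,j) with i<j and classify each by sign(x_j-x_i) * sign(y_j-y_i).
  (1,2):dx=-6,dy=-4->C; (1,3):dx=-4,dy=-5->C; (1,4):dx=-1,dy=-2->C; (1,5):dx=+2,dy=+2->C
  (2,3):dx=+2,dy=-1->D; (2,4):dx=+5,dy=+2->C; (2,5):dx=+8,dy=+6->C; (3,4):dx=+3,dy=+3->C
  (3,5):dx=+6,dy=+7->C; (4,5):dx=+3,dy=+4->C
Step 2: C = 9, D = 1, total pairs = 10.
Step 3: tau = (C - D)/(n(n-1)/2) = (9 - 1)/10 = 0.800000.
Step 4: Exact two-sided p-value (enumerate n! = 120 permutations of y under H0): p = 0.083333.
Step 5: alpha = 0.1. reject H0.

tau_b = 0.8000 (C=9, D=1), p = 0.083333, reject H0.


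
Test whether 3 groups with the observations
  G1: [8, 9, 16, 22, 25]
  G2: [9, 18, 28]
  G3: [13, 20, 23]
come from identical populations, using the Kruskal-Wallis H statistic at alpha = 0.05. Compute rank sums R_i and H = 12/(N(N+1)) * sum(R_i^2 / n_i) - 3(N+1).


Step 1: Combine all N = 11 observations and assign midranks.
sorted (value, group, rank): (8,G1,1), (9,G1,2.5), (9,G2,2.5), (13,G3,4), (16,G1,5), (18,G2,6), (20,G3,7), (22,G1,8), (23,G3,9), (25,G1,10), (28,G2,11)
Step 2: Sum ranks within each group.
R_1 = 26.5 (n_1 = 5)
R_2 = 19.5 (n_2 = 3)
R_3 = 20 (n_3 = 3)
Step 3: H = 12/(N(N+1)) * sum(R_i^2/n_i) - 3(N+1)
     = 12/(11*12) * (26.5^2/5 + 19.5^2/3 + 20^2/3) - 3*12
     = 0.090909 * 400.533 - 36
     = 0.412121.
Step 4: Ties present; correction factor C = 1 - 6/(11^3 - 11) = 0.995455. Corrected H = 0.412121 / 0.995455 = 0.414003.
Step 5: Under H0, H ~ chi^2(2); p-value = 0.813018.
Step 6: alpha = 0.05. fail to reject H0.

H = 0.4140, df = 2, p = 0.813018, fail to reject H0.


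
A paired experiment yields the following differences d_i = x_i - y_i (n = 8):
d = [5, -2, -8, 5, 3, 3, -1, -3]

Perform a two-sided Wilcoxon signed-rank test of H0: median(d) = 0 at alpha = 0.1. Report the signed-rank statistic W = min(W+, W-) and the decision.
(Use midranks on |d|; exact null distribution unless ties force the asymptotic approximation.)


Step 1: Drop any zero differences (none here) and take |d_i|.
|d| = [5, 2, 8, 5, 3, 3, 1, 3]
Step 2: Midrank |d_i| (ties get averaged ranks).
ranks: |5|->6.5, |2|->2, |8|->8, |5|->6.5, |3|->4, |3|->4, |1|->1, |3|->4
Step 3: Attach original signs; sum ranks with positive sign and with negative sign.
W+ = 6.5 + 6.5 + 4 + 4 = 21
W- = 2 + 8 + 1 + 4 = 15
(Check: W+ + W- = 36 should equal n(n+1)/2 = 36.)
Step 4: Test statistic W = min(W+, W-) = 15.
Step 5: Ties in |d|, so use the tie-corrected normal approximation.
        E[W] = n(n+1)/4 = 8*9/4 = 18.
        Tie groups: |d|=3 (t=3), |d|=5 (t=2); sum(t^3 - t) = 30.
        Var[W] = n(n+1)(2n+1)/24 - sum(t^3-t)/48 = 1224/24 - 30/48 = 50.375.
        z = (W - E[W]) / sqrt(Var[W]) = (15 - 18) / 7.0975 = -0.4227.
        Two-sided p = 2*Phi(z) = 0.672527.
Step 6: alpha = 0.1. fail to reject H0.

W+ = 21, W- = 15, W = min = 15, p = 0.672527, fail to reject H0.


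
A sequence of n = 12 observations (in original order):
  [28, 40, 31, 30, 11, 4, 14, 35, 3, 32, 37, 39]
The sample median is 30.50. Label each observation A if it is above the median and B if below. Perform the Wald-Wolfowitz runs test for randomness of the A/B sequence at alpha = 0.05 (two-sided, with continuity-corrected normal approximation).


Step 1: Compute median = 30.50; label A = above, B = below.
Labels in order: BAABBBBABAAA  (n_A = 6, n_B = 6)
Step 2: Count runs R = 6.
Step 3: Under H0 (random ordering), E[R] = 2*n_A*n_B/(n_A+n_B) + 1 = 2*6*6/12 + 1 = 7.0000.
        Var[R] = 2*n_A*n_B*(2*n_A*n_B - n_A - n_B) / ((n_A+n_B)^2 * (n_A+n_B-1)) = 4320/1584 = 2.7273.
        SD[R] = 1.6514.
Step 4: Continuity-corrected z = (R + 0.5 - E[R]) / SD[R] = (6 + 0.5 - 7.0000) / 1.6514 = -0.3028.
Step 5: Two-sided p-value via normal approximation = 2*(1 - Phi(|z|)) = 0.762069.
Step 6: alpha = 0.05. fail to reject H0.

R = 6, z = -0.3028, p = 0.762069, fail to reject H0.


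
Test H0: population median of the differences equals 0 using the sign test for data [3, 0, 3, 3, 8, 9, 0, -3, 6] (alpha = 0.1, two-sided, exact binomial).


Step 1: Discard zero differences. Original n = 9; n_eff = number of nonzero differences = 7.
Nonzero differences (with sign): +3, +3, +3, +8, +9, -3, +6
Step 2: Count signs: positive = 6, negative = 1.
Step 3: Under H0: P(positive) = 0.5, so the number of positives S ~ Bin(7, 0.5).
Step 4: Two-sided exact p-value = sum of Bin(7,0.5) probabilities at or below the observed probability = 0.125000.
Step 5: alpha = 0.1. fail to reject H0.

n_eff = 7, pos = 6, neg = 1, p = 0.125000, fail to reject H0.


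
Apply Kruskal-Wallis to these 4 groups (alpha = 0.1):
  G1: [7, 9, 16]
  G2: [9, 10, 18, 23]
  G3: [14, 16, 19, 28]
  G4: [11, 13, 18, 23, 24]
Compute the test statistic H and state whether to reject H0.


Step 1: Combine all N = 16 observations and assign midranks.
sorted (value, group, rank): (7,G1,1), (9,G1,2.5), (9,G2,2.5), (10,G2,4), (11,G4,5), (13,G4,6), (14,G3,7), (16,G1,8.5), (16,G3,8.5), (18,G2,10.5), (18,G4,10.5), (19,G3,12), (23,G2,13.5), (23,G4,13.5), (24,G4,15), (28,G3,16)
Step 2: Sum ranks within each group.
R_1 = 12 (n_1 = 3)
R_2 = 30.5 (n_2 = 4)
R_3 = 43.5 (n_3 = 4)
R_4 = 50 (n_4 = 5)
Step 3: H = 12/(N(N+1)) * sum(R_i^2/n_i) - 3(N+1)
     = 12/(16*17) * (12^2/3 + 30.5^2/4 + 43.5^2/4 + 50^2/5) - 3*17
     = 0.044118 * 1253.62 - 51
     = 4.306985.
Step 4: Ties present; correction factor C = 1 - 24/(16^3 - 16) = 0.994118. Corrected H = 4.306985 / 0.994118 = 4.332470.
Step 5: Under H0, H ~ chi^2(3); p-value = 0.227729.
Step 6: alpha = 0.1. fail to reject H0.

H = 4.3325, df = 3, p = 0.227729, fail to reject H0.


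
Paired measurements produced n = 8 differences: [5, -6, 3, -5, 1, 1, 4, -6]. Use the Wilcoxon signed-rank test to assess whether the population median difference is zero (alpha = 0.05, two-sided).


Step 1: Drop any zero differences (none here) and take |d_i|.
|d| = [5, 6, 3, 5, 1, 1, 4, 6]
Step 2: Midrank |d_i| (ties get averaged ranks).
ranks: |5|->5.5, |6|->7.5, |3|->3, |5|->5.5, |1|->1.5, |1|->1.5, |4|->4, |6|->7.5
Step 3: Attach original signs; sum ranks with positive sign and with negative sign.
W+ = 5.5 + 3 + 1.5 + 1.5 + 4 = 15.5
W- = 7.5 + 5.5 + 7.5 = 20.5
(Check: W+ + W- = 36 should equal n(n+1)/2 = 36.)
Step 4: Test statistic W = min(W+, W-) = 15.5.
Step 5: Ties in |d|, so use the tie-corrected normal approximation.
        E[W] = n(n+1)/4 = 8*9/4 = 18.
        Tie groups: |d|=1 (t=2), |d|=5 (t=2), |d|=6 (t=2); sum(t^3 - t) = 18.
        Var[W] = n(n+1)(2n+1)/24 - sum(t^3-t)/48 = 1224/24 - 18/48 = 50.625.
        z = (W - E[W]) / sqrt(Var[W]) = (15.5 - 18) / 7.1151 = -0.3514.
        Two-sided p = 2*Phi(z) = 0.725315.
Step 6: alpha = 0.05. fail to reject H0.

W+ = 15.5, W- = 20.5, W = min = 15.5, p = 0.725315, fail to reject H0.


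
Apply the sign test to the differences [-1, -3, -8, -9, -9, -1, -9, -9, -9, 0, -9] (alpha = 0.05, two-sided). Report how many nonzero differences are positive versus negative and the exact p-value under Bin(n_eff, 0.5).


Step 1: Discard zero differences. Original n = 11; n_eff = number of nonzero differences = 10.
Nonzero differences (with sign): -1, -3, -8, -9, -9, -1, -9, -9, -9, -9
Step 2: Count signs: positive = 0, negative = 10.
Step 3: Under H0: P(positive) = 0.5, so the number of positives S ~ Bin(10, 0.5).
Step 4: Two-sided exact p-value = sum of Bin(10,0.5) probabilities at or below the observed probability = 0.001953.
Step 5: alpha = 0.05. reject H0.

n_eff = 10, pos = 0, neg = 10, p = 0.001953, reject H0.


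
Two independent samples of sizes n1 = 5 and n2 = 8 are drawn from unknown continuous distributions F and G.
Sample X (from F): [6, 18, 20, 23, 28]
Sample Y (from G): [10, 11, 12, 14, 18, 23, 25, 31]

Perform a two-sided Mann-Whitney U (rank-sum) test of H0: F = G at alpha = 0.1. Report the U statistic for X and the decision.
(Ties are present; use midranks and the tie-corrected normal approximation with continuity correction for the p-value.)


Step 1: Combine and sort all 13 observations; assign midranks.
sorted (value, group): (6,X), (10,Y), (11,Y), (12,Y), (14,Y), (18,X), (18,Y), (20,X), (23,X), (23,Y), (25,Y), (28,X), (31,Y)
ranks: 6->1, 10->2, 11->3, 12->4, 14->5, 18->6.5, 18->6.5, 20->8, 23->9.5, 23->9.5, 25->11, 28->12, 31->13
Step 2: Rank sum for X: R1 = 1 + 6.5 + 8 + 9.5 + 12 = 37.
Step 3: U_X = R1 - n1(n1+1)/2 = 37 - 5*6/2 = 37 - 15 = 22.
       U_Y = n1*n2 - U_X = 40 - 22 = 18.
Step 4: Ties are present, so use the tie-corrected normal approximation (with continuity correction) for the p-value.
Step 5: p-value = 0.825728; compare to alpha = 0.1. fail to reject H0.

U_X = 22, p = 0.825728, fail to reject H0 at alpha = 0.1.
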